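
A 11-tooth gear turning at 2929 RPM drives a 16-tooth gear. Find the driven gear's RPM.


Gear ratio = 11:16 = 11:16
RPM_B = RPM_A × (teeth_A / teeth_B)
= 2929 × (11/16)
= 2013.7 RPM

2013.7 RPM


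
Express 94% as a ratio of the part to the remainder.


94% means 94 parts out of 100; remainder = 6
Part : remainder = 94:6
GCD = 2
= 47:3

47:3


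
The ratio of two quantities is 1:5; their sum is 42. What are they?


Let A = 1k, B = 5k.
1k + 5k = 42
6k = 42 → k = 42/6 = 7
A = 1×7 = 7, B = 5×7 = 35
= A = 7, B = 35

A = 7, B = 35


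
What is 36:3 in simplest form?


GCD(36, 3) = 3
36/3 : 3/3
= 12:1

12:1


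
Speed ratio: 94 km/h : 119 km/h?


Ratio = 94:119
GCD = 1
Simplified = 94:119
Time ratio (same distance) = 119:94
Speed ratio = 94:119

94:119


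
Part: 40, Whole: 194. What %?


Percentage = (part / whole) × 100
= (40 / 194) × 100
≈ 20.62%

20.62%


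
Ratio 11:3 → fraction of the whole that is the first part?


Total parts = 11 + 3 = 14
First part: 11/14 = 11/14
= 11/14

11/14


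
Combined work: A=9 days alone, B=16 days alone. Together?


Rate of A = 1/9 per day
Rate of B = 1/16 per day
Combined rate = 1/9 + 1/16 = 25/144 ≈ 0.1736 per day
Days = 1 / combined rate = 144/25
= 5.76 days

5.76 days


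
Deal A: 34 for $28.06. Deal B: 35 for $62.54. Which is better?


Deal A: $28.06/34 = $0.8253/unit
Deal B: $62.54/35 = $1.7869/unit
A is cheaper per unit
= Deal A

Deal A


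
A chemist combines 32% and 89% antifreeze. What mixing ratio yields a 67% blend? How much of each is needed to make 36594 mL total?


Let x parts of 32% mix with y parts of 89%.
32x + 89y = 67(x + y)
32x + 89y = 67x + 67y
x(32 - 67) = y(67 - 89)
x/y = (89 - 67)/(67 - 32) = 22/35
Simplify: 22:35
Total parts = 57; one part = 36594/57 = 642.00 mL
32% solution: 22×642.00 = 14124.00 mL
89% solution: 35×642.00 = 22470.00 mL
= ratio 22:35; 14124.00 mL and 22470.00 mL

ratio 22:35; 14124.00 mL and 22470.00 mL


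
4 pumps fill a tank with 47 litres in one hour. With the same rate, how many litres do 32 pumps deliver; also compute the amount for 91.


Direct proportion: y/x = constant
k = 47/4 = 11.7500
y at x=32: k × 32 = 47 × 32 / 4 = 1504/4 = 376.00
y at x=91: k × 91 = 47 × 91 / 4 = 4277/4 = 1069.25
= 376.00 and 1069.25

376.00 and 1069.25


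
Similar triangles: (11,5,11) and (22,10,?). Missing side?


Scale factor = 22/11 = 2
Missing side = 11 × 2
= 22.0

22.0


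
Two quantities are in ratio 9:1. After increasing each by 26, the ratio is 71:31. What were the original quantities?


Let A = 9k, B = 1k.
(9k + 26) / (1k + 26) = 71/31
Cross-multiply: 31(9k + 26) = 71(1k + 26)
279k + 806 = 71k + 1846
279k - 71k = 1846 - 806
208k = 1040
k = 1040/208 = 5
A = 9×5 = 45, B = 1×5 = 5
= A = 45, B = 5

A = 45, B = 5


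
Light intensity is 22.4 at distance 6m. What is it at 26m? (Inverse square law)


I₁d₁² = I₂d₂²
I₂ = I₁ × (d₁/d₂)²
= 22.4 × (6/26)²
= 22.4 × 36/676
= 806.4/676
≈ 1.1929

1.1929


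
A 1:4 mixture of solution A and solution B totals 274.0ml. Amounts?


Total parts = 1 + 4 = 5
solution A: 274.0 × 1/5 = 54.8ml
solution B: 274.0 × 4/5 = 219.2ml
= 54.8ml and 219.2ml

54.8ml and 219.2ml


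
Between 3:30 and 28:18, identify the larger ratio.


3/30 = 0.1000
28/18 = 1.5556
0.1000 < 1.5556, so 3:30 is less
= 28:18

28:18


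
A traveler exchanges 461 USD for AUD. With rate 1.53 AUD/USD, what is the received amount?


Amount × rate = 461 × 1.53
= 705.33 AUD

705.33 AUD


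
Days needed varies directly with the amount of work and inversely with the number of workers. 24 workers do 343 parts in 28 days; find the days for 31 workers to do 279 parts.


Days ∝ work / workers, so d₂ = d₁ × (m₁/m₂) × (w₂/w₁)
Workers factor (inverse): 24/31 ≈ 0.7742
Work factor (direct): 279/343 ≈ 0.8134
d₂ = 28 × 24/31 × 279/343 = (28 × 24 × 279) / (31 × 343) = 187488/10633
≈ 17.63 days

17.63 days


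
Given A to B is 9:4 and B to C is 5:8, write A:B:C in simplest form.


Match B: multiply A:B by 5 → 45:20
Multiply B:C by 4 → 20:32
Combined: 45:20:32
GCD = 1
= 45:20:32

45:20:32


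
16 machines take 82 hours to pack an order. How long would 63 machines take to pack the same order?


Inverse proportion: x × y = constant
k = 16 × 82 = 1312
y₂ = k / 63 = 1312 / 63
= 20.83

20.83


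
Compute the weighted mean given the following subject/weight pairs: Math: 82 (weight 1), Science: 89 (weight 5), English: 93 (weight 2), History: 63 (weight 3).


Numerator = 82×1 + 89×5 + 93×2 + 63×3
= 82 + 445 + 186 + 189
= 902
Total weight = 11
Weighted avg = 902/11
= 82.00

82.00


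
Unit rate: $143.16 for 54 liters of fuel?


Unit rate = total / quantity
= 143.16 / 54
= $2.65 per unit

$2.65 per unit


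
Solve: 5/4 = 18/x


Cross multiply: 5 × x = 4 × 18
5x = 72
x = 72 / 5
= 14.40

14.40


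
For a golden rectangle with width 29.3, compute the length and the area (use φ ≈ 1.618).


φ = (1 + √5) / 2 ≈ 1.618
Length = width × φ = 29.3 × 1.618 = 47.4074
≈ 47.41
Area = width × length = 29.3 × 47.4074 = 1389.03682 ≈ 1389.04
= Length: 47.41, Area: 1389.04

Length: 47.41, Area: 1389.04


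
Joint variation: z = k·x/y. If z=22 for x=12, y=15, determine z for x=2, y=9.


z = k·x/y
Solve for k using the known point: k = z·y/x = 22×15/12 = 330/12 = 27.5000
Now evaluate at x=2, y=9:
z = k × 2 / 9 = (330 × 2) / (12 × 9) = 660/108
≈ 6.1111

6.1111


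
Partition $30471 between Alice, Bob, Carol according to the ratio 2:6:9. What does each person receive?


Total parts = 2 + 6 + 9 = 17
Alice: 30471 × 2/17 = 3584.82
Bob: 30471 × 6/17 = 10754.47
Carol: 30471 × 9/17 = 16131.71
= Alice: $3584.82, Bob: $10754.47, Carol: $16131.71

Alice: $3584.82, Bob: $10754.47, Carol: $16131.71


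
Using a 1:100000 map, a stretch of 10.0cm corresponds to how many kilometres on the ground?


Real distance = map distance × scale
= 10.0cm × 100000
= 1000000 cm = 10000.0 m
= 10.000 km

10.000 km


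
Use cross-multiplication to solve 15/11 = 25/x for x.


Cross multiply: 15 × x = 11 × 25
15x = 275
x = 275 / 15
= 18.33

18.33


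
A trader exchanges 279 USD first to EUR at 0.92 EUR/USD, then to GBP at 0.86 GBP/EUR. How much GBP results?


Step 1: 279 USD × 0.92 = 256.68 EUR
Step 2: 256.68 EUR × 0.86 = 220.74 GBP
Implied rate USD→GBP = 0.92 × 0.86 = 0.7912
= 220.74 GBP

220.74 GBP


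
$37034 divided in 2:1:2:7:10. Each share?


Total parts = 2 + 1 + 2 + 7 + 10 = 22
Part 1: 37034 × 2/22 = 3366.73
Part 2: 37034 × 1/22 = 1683.36
Part 3: 37034 × 2/22 = 3366.73
Part 4: 37034 × 7/22 = 11783.55
Part 5: 37034 × 10/22 = 16833.64
= Part 1: $3366.73, Part 2: $1683.36, Part 3: $3366.73, Part 4: $11783.55, Part 5: $16833.64

Part 1: $3366.73, Part 2: $1683.36, Part 3: $3366.73, Part 4: $11783.55, Part 5: $16833.64


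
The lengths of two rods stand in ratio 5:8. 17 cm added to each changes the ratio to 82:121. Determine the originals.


Let A = 5k, B = 8k.
(5k + 17) / (8k + 17) = 82/121
Cross-multiply: 121(5k + 17) = 82(8k + 17)
605k + 2057 = 656k + 1394
605k - 656k = 1394 - 2057
-51k = -663
k = -663/-51 = 13
A = 5×13 = 65, B = 8×13 = 104
= A = 65, B = 104

A = 65, B = 104


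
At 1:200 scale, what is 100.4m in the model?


Model size = real / scale
= 100.4 / 200
= 0.5020 m

0.5020 m


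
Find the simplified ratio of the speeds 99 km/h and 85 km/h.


Ratio = 99:85
GCD = 1
Simplified = 99:85
Time ratio (same distance) = 85:99
Speed ratio = 99:85

99:85


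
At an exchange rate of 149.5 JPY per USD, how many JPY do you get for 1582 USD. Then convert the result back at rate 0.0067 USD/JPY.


Amount × rate = 1582 × 149.5 = 236509.00 JPY
Round-trip: 236509.00 × 0.0067 = 1584.61 USD
= 236509.00 JPY, then 1584.61 USD

236509.00 JPY, then 1584.61 USD


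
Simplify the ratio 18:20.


GCD(18, 20) = 2
18/2 : 20/2
= 9:10

9:10


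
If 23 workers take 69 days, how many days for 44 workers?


Inverse proportion: x × y = constant
k = 23 × 69 = 1587
y₂ = k / 44 = 1587 / 44
= 36.07

36.07


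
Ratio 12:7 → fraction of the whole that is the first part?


Total parts = 12 + 7 = 19
First part: 12/19 = 12/19
= 12/19

12/19


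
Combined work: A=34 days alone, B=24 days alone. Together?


Rate of A = 1/34 per day
Rate of B = 1/24 per day
Combined rate = 1/34 + 1/24 = 58/816 ≈ 0.0711 per day
Days = 1 / combined rate = 816/58
≈ 14.07 days

14.07 days


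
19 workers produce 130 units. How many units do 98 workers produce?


Direct proportion: y/x = constant
k = 130/19 ≈ 6.8421
y₂ = k × 98 = 130 × 98 / 19 = 12740/19
≈ 670.53

670.53


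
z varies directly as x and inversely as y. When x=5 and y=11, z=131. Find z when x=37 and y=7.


z = k·x/y
Solve for k using the known point: k = z·y/x = 131×11/5 = 1441/5 = 288.2000
Now evaluate at x=37, y=7:
z = k × 37 / 7 = (1441 × 37) / (5 × 7) = 53317/35
≈ 1523.3429

1523.3429


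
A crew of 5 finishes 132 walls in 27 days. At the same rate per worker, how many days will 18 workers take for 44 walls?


Days ∝ work / workers, so d₂ = d₁ × (m₁/m₂) × (w₂/w₁)
Workers factor (inverse): 5/18 ≈ 0.2778
Work factor (direct): 44/132 ≈ 0.3333
d₂ = 27 × 5/18 × 44/132 = (27 × 5 × 44) / (18 × 132) = 5940/2376
= 2.50 days

2.50 days


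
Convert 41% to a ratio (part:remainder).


41% means 41 parts out of 100; remainder = 59
Part : remainder = 41:59
GCD = 1
= 41:59

41:59


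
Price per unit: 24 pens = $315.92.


Unit rate = total / quantity
= 315.92 / 24
= $13.16 per unit

$13.16 per unit


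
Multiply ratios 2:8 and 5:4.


Compound ratio = (2×5) : (8×4)
= 10:32
GCD = 2
= 5:16

5:16


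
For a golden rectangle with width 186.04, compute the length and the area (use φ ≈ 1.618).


φ = (1 + √5) / 2 ≈ 1.618
Length = width × φ = 186.04 × 1.618 = 301.01272
≈ 301.01
Area = width × length = 186.04 × 301.01272 = 56000.4064288 ≈ 56000.41
= Length: 301.01, Area: 56000.41

Length: 301.01, Area: 56000.41


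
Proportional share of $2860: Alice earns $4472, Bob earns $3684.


Total income = 4472 + 3684 = $8156
Alice: $2860 × 4472/8156 = $1568.16
Bob: $2860 × 3684/8156 = $1291.84
= Alice: $1568.16, Bob: $1291.84

Alice: $1568.16, Bob: $1291.84


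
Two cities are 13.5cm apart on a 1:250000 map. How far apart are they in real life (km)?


Real distance = map distance × scale
= 13.5cm × 250000
= 3375000 cm = 33750.0 m
= 33.750 km

33.750 km


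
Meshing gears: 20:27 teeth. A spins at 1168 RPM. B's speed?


Gear ratio = 20:27 = 20:27
RPM_B = RPM_A × (teeth_A / teeth_B)
= 1168 × (20/27)
= 865.2 RPM

865.2 RPM


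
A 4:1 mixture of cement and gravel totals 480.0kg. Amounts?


Total parts = 4 + 1 = 5
cement: 480.0 × 4/5 = 384.0kg
gravel: 480.0 × 1/5 = 96.0kg
= 384.0kg and 96.0kg

384.0kg and 96.0kg


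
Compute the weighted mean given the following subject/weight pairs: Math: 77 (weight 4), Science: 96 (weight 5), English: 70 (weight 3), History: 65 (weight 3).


Numerator = 77×4 + 96×5 + 70×3 + 65×3
= 308 + 480 + 210 + 195
= 1193
Total weight = 15
Weighted avg = 1193/15
= 79.53

79.53


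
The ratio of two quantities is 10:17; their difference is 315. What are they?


Let A = 10k, B = 17k.
17k - 10k = 315
7k = 315 → k = 315/7 = 45
A = 10×45 = 450, B = 17×45 = 765
= A = 450, B = 765

A = 450, B = 765


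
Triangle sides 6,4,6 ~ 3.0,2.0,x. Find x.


Scale factor = 3.0/6 = 0.5
Missing side = 6 × 0.5
= 3.0

3.0


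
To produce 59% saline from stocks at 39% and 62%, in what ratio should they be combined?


Let x parts of 39% mix with y parts of 62%.
39x + 62y = 59(x + y)
39x + 62y = 59x + 59y
x(39 - 59) = y(59 - 62)
x/y = (62 - 59)/(59 - 39) = 3/20
Simplify: 3:20
= 3:20

3:20


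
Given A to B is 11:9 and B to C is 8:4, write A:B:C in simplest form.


Match B: multiply A:B by 8 → 88:72
Multiply B:C by 9 → 72:36
Combined: 88:72:36
GCD = 4
= 22:18:9

22:18:9


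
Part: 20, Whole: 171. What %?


Percentage = (part / whole) × 100
= (20 / 171) × 100
≈ 11.70%

11.70%


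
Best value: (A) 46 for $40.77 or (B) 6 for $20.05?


Deal A: $40.77/46 = $0.8863/unit
Deal B: $20.05/6 = $3.3417/unit
A is cheaper per unit
= Deal A

Deal A


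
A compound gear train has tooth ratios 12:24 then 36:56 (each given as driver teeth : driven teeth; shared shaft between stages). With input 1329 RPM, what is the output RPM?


Stage 1: RPM_B = RPM_A × t_A/t_B = 1329 × 12/24 = 15948/24 = 664.50
B and C share a shaft → RPM_C = RPM_B
Stage 2: RPM_D = RPM_C × t_C/t_D = RPM_A × (t_A×t_C)/(t_B×t_D)
Overall ratio = (12×36)/(24×56) = 432/1344
RPM_D = 1329 × 432/1344 = 574128/1344
≈ 427.18 RPM

427.18 RPM


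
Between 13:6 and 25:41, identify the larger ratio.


13/6 = 2.1667
25/41 = 0.6098
2.1667 > 0.6098, so 13:6 is greater
= 13:6

13:6


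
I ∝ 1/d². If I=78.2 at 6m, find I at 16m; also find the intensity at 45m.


I₁d₁² = I₂d₂²
I at 16m = 78.2 × (6/16)² = 78.2 × 36/256 = 2815.2/256 ≈ 10.9969
I at 45m = 78.2 × (6/45)² = 78.2 × 36/2025 = 2815.2/2025 ≈ 1.3902
= 10.9969 and 1.3902

10.9969 and 1.3902


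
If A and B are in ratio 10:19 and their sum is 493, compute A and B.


Let A = 10k, B = 19k.
10k + 19k = 493
29k = 493 → k = 493/29 = 17
A = 10×17 = 170, B = 19×17 = 323
= A = 170, B = 323

A = 170, B = 323


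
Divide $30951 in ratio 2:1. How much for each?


Total parts = 2 + 1 = 3
Part 1: 30951 × 2/3 = 20634.00
Part 2: 30951 × 1/3 = 10317.00
= Part 1: $20634.00, Part 2: $10317.00

Part 1: $20634.00, Part 2: $10317.00


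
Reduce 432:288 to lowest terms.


GCD(432, 288) = 144
432/144 : 288/144
= 3:2

3:2


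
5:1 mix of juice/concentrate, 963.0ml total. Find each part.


Total parts = 5 + 1 = 6
juice: 963.0 × 5/6 = 802.5ml
concentrate: 963.0 × 1/6 = 160.5ml
= 802.5ml and 160.5ml

802.5ml and 160.5ml


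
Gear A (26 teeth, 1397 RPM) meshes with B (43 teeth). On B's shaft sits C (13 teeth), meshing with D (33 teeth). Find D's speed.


Stage 1: RPM_B = RPM_A × t_A/t_B = 1397 × 26/43 = 36322/43 ≈ 844.70
B and C share a shaft → RPM_C = RPM_B
Stage 2: RPM_D = RPM_C × t_C/t_D = RPM_A × (t_A×t_C)/(t_B×t_D)
Overall ratio = (26×13)/(43×33) = 338/1419
RPM_D = 1397 × 338/1419 = 472186/1419
≈ 332.76 RPM

332.76 RPM


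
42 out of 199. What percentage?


Percentage = (part / whole) × 100
= (42 / 199) × 100
≈ 21.11%

21.11%


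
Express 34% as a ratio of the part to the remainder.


34% means 34 parts out of 100; remainder = 66
Part : remainder = 34:66
GCD = 2
= 17:33

17:33


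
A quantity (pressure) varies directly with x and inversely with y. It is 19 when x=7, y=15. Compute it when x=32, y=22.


z = k·x/y
Solve for k using the known point: k = z·y/x = 19×15/7 = 285/7 ≈ 40.7143
Now evaluate at x=32, y=22:
z = k × 32 / 22 = (285 × 32) / (7 × 22) = 9120/154
≈ 59.2208

59.2208


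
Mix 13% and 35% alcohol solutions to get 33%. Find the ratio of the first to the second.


Let x parts of 13% mix with y parts of 35%.
13x + 35y = 33(x + y)
13x + 35y = 33x + 33y
x(13 - 33) = y(33 - 35)
x/y = (35 - 33)/(33 - 13) = 2/20
Simplify: 1:10
= 1:10

1:10


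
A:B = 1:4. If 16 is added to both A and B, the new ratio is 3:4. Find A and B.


Let A = 1k, B = 4k.
(1k + 16) / (4k + 16) = 3/4
Cross-multiply: 4(1k + 16) = 3(4k + 16)
4k + 64 = 12k + 48
4k - 12k = 48 - 64
-8k = -16
k = -16/-8 = 2
A = 1×2 = 2, B = 4×2 = 8
= A = 2, B = 8

A = 2, B = 8


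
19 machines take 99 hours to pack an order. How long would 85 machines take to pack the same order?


Inverse proportion: x × y = constant
k = 19 × 99 = 1881
y₂ = k / 85 = 1881 / 85
= 22.13

22.13


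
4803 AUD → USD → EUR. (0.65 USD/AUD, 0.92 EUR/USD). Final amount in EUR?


Step 1: 4803 AUD × 0.65 = 3121.95 USD
Step 2: 3121.95 USD × 0.92 = 2872.19 EUR
Implied rate AUD→EUR = 0.65 × 0.92 = 0.5980
= 2872.19 EUR

2872.19 EUR


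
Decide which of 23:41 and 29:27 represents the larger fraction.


23/41 = 0.5610
29/27 = 1.0741
0.5610 < 1.0741, so 23:41 is less
= 29:27

29:27


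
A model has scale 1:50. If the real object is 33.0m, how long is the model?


Model size = real / scale
= 33.0 / 50
= 0.6600 m

0.6600 m


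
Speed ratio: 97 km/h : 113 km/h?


Ratio = 97:113
GCD = 1
Simplified = 97:113
Time ratio (same distance) = 113:97
Speed ratio = 97:113

97:113


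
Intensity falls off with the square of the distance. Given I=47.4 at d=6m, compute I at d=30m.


I₁d₁² = I₂d₂²
I₂ = I₁ × (d₁/d₂)²
= 47.4 × (6/30)²
= 47.4 × 36/900
= 1706.4/900
= 1.8960

1.8960


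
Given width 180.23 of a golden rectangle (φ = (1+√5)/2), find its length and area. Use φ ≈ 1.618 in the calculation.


φ = (1 + √5) / 2 ≈ 1.618
Length = width × φ = 180.23 × 1.618 = 291.61214
≈ 291.61
Area = width × length = 180.23 × 291.61214 = 52557.2559922 ≈ 52557.26
= Length: 291.61, Area: 52557.26

Length: 291.61, Area: 52557.26


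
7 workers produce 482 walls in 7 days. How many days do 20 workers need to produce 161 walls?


Days ∝ work / workers, so d₂ = d₁ × (m₁/m₂) × (w₂/w₁)
Workers factor (inverse): 7/20 = 0.3500
Work factor (direct): 161/482 ≈ 0.3340
d₂ = 7 × 7/20 × 161/482 = (7 × 7 × 161) / (20 × 482) = 7889/9640
≈ 0.82 days

0.82 days


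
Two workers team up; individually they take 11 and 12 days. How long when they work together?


Rate of A = 1/11 per day
Rate of B = 1/12 per day
Combined rate = 1/11 + 1/12 = 23/132 ≈ 0.1742 per day
Days = 1 / combined rate = 132/23
≈ 5.74 days

5.74 days


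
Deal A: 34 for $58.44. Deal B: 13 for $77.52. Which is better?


Deal A: $58.44/34 = $1.7188/unit
Deal B: $77.52/13 = $5.9631/unit
A is cheaper per unit
= Deal A

Deal A


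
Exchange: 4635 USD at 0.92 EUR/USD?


Amount × rate = 4635 × 0.92
= 4264.20 EUR

4264.20 EUR


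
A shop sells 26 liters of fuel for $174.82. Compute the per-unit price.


Unit rate = total / quantity
= 174.82 / 26
= $6.72 per unit

$6.72 per unit


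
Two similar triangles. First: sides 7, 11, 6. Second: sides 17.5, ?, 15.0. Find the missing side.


Scale factor = 17.5/7 = 2.5
Missing side = 11 × 2.5
= 27.5

27.5


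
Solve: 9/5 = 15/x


Cross multiply: 9 × x = 5 × 15
9x = 75
x = 75 / 9
= 8.33

8.33


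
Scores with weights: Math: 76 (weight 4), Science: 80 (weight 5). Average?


Numerator = 76×4 + 80×5
= 304 + 400
= 704
Total weight = 9
Weighted avg = 704/9
= 78.22

78.22


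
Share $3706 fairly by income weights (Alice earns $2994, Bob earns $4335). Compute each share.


Total income = 2994 + 4335 = $7329
Alice: $3706 × 2994/7329 = $1513.95
Bob: $3706 × 4335/7329 = $2192.05
= Alice: $1513.95, Bob: $2192.05

Alice: $1513.95, Bob: $2192.05


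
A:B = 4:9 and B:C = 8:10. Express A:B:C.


Match B: multiply A:B by 8 → 32:72
Multiply B:C by 9 → 72:90
Combined: 32:72:90
GCD = 2
= 16:36:45

16:36:45


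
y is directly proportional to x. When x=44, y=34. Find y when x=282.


Direct proportion: y/x = constant
k = 34/44 ≈ 0.7727
y₂ = k × 282 = 34 × 282 / 44 = 9588/44
≈ 217.91

217.91


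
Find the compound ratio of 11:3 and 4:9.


Compound ratio = (11×4) : (3×9)
= 44:27
GCD = 1
= 44:27

44:27


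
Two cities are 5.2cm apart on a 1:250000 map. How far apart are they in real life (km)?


Real distance = map distance × scale
= 5.2cm × 250000
= 1300000 cm = 13000.0 m
= 13.000 km

13.000 km


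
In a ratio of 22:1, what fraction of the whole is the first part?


Total parts = 22 + 1 = 23
First part: 22/23 = 22/23
= 22/23

22/23


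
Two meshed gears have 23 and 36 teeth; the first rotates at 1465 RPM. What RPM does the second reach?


Gear ratio = 23:36 = 23:36
RPM_B = RPM_A × (teeth_A / teeth_B)
= 1465 × (23/36)
= 936.0 RPM

936.0 RPM


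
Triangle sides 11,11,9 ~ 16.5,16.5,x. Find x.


Scale factor = 16.5/11 = 1.5
Missing side = 9 × 1.5
= 13.5

13.5


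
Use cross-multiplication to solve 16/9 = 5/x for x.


Cross multiply: 16 × x = 9 × 5
16x = 45
x = 45 / 16
= 2.81

2.81


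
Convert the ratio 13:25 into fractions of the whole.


Total parts = 13 + 25 = 38
First part: 13/38 = 13/38
Second part: 25/38 = 25/38
= 13/38 and 25/38

13/38 and 25/38


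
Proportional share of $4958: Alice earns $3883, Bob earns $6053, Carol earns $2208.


Total income = 3883 + 6053 + 2208 = $12144
Alice: $4958 × 3883/12144 = $1585.30
Bob: $4958 × 6053/12144 = $2471.24
Carol: $4958 × 2208/12144 = $901.45
= Alice: $1585.30, Bob: $2471.24, Carol: $901.45

Alice: $1585.30, Bob: $2471.24, Carol: $901.45


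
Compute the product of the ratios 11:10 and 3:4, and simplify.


Compound ratio = (11×3) : (10×4)
= 33:40
GCD = 1
= 33:40

33:40


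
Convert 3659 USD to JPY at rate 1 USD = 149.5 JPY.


Amount × rate = 3659 × 149.5
= 547020.50 JPY

547020.50 JPY


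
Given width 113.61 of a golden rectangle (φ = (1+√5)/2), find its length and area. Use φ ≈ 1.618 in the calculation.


φ = (1 + √5) / 2 ≈ 1.618
Length = width × φ = 113.61 × 1.618 = 183.82098
≈ 183.82
Area = width × length = 113.61 × 183.82098 = 20883.9015378 ≈ 20883.90
= Length: 183.82, Area: 20883.90

Length: 183.82, Area: 20883.90


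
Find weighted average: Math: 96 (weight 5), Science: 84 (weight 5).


Numerator = 96×5 + 84×5
= 480 + 420
= 900
Total weight = 10
Weighted avg = 900/10
= 90.00

90.00


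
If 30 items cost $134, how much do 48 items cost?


Direct proportion: y/x = constant
k = 134/30 ≈ 4.4667
y₂ = k × 48 = 134 × 48 / 30 = 6432/30
= 214.40

214.40


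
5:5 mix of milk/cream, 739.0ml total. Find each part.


Total parts = 5 + 5 = 10
milk: 739.0 × 5/10 = 369.5ml
cream: 739.0 × 5/10 = 369.5ml
= 369.5ml and 369.5ml

369.5ml and 369.5ml


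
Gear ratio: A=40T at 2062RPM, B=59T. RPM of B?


Gear ratio = 40:59 = 40:59
RPM_B = RPM_A × (teeth_A / teeth_B)
= 2062 × (40/59)
= 1398.0 RPM

1398.0 RPM


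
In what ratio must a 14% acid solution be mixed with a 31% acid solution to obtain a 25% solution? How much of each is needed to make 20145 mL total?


Let x parts of 14% mix with y parts of 31%.
14x + 31y = 25(x + y)
14x + 31y = 25x + 25y
x(14 - 25) = y(25 - 31)
x/y = (31 - 25)/(25 - 14) = 6/11
Simplify: 6:11
Total parts = 17; one part = 20145/17 = 1185.00 mL
14% solution: 6×1185.00 = 7110.00 mL
31% solution: 11×1185.00 = 13035.00 mL
= ratio 6:11; 7110.00 mL and 13035.00 mL

ratio 6:11; 7110.00 mL and 13035.00 mL


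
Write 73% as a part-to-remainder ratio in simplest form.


73% means 73 parts out of 100; remainder = 27
Part : remainder = 73:27
GCD = 1
= 73:27

73:27


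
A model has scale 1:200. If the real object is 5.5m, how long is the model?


Model size = real / scale
= 5.5 / 200
= 0.0275 m

0.0275 m


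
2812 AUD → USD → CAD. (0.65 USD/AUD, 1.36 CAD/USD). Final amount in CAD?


Step 1: 2812 AUD × 0.65 = 1827.80 USD
Step 2: 1827.80 USD × 1.36 = 2485.81 CAD
Implied rate AUD→CAD = 0.65 × 1.36 = 0.8840
= 2485.81 CAD

2485.81 CAD


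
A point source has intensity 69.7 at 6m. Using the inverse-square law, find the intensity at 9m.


I₁d₁² = I₂d₂²
I₂ = I₁ × (d₁/d₂)²
= 69.7 × (6/9)²
= 69.7 × 36/81
= 2509.2/81
≈ 30.9778

30.9778


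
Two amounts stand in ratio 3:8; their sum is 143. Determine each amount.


Let A = 3k, B = 8k.
3k + 8k = 143
11k = 143 → k = 143/11 = 13
A = 3×13 = 39, B = 8×13 = 104
= A = 39, B = 104

A = 39, B = 104


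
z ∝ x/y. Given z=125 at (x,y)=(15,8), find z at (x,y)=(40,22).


z = k·x/y
Solve for k using the known point: k = z·y/x = 125×8/15 = 1000/15 ≈ 66.6667
Now evaluate at x=40, y=22:
z = k × 40 / 22 = (1000 × 40) / (15 × 22) = 40000/330
≈ 121.2121

121.2121


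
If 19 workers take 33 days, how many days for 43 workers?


Inverse proportion: x × y = constant
k = 19 × 33 = 627
y₂ = k / 43 = 627 / 43
= 14.58

14.58


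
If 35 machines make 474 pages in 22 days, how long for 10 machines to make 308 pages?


Days ∝ work / workers, so d₂ = d₁ × (m₁/m₂) × (w₂/w₁)
Workers factor (inverse): 35/10 = 3.5000
Work factor (direct): 308/474 ≈ 0.6498
d₂ = 22 × 35/10 × 308/474 = (22 × 35 × 308) / (10 × 474) = 237160/4740
≈ 50.03 days

50.03 days


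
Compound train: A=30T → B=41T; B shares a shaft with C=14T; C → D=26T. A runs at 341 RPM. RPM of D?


Stage 1: RPM_B = RPM_A × t_A/t_B = 341 × 30/41 = 10230/41 ≈ 249.51
B and C share a shaft → RPM_C = RPM_B
Stage 2: RPM_D = RPM_C × t_C/t_D = RPM_A × (t_A×t_C)/(t_B×t_D)
Overall ratio = (30×14)/(41×26) = 420/1066
RPM_D = 341 × 420/1066 = 143220/1066
≈ 134.35 RPM

134.35 RPM


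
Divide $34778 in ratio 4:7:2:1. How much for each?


Total parts = 4 + 7 + 2 + 1 = 14
Part 1: 34778 × 4/14 = 9936.57
Part 2: 34778 × 7/14 = 17389.00
Part 3: 34778 × 2/14 = 4968.29
Part 4: 34778 × 1/14 = 2484.14
= Part 1: $9936.57, Part 2: $17389.00, Part 3: $4968.29, Part 4: $2484.14

Part 1: $9936.57, Part 2: $17389.00, Part 3: $4968.29, Part 4: $2484.14


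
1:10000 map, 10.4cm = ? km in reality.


Real distance = map distance × scale
= 10.4cm × 10000
= 104000 cm = 1040.0 m
= 1.040 km

1.040 km


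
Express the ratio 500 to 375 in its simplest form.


GCD(500, 375) = 125
500/125 : 375/125
= 4:3

4:3


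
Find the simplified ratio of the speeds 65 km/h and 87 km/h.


Ratio = 65:87
GCD = 1
Simplified = 65:87
Time ratio (same distance) = 87:65
Speed ratio = 65:87

65:87


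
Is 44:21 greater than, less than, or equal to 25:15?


44/21 = 2.0952
25/15 = 1.6667
2.0952 > 1.6667, so 44:21 is greater
= greater than

greater than


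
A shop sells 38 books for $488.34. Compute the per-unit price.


Unit rate = total / quantity
= 488.34 / 38
= $12.85 per unit

$12.85 per unit


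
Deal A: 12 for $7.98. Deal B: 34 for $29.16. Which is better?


Deal A: $7.98/12 = $0.6650/unit
Deal B: $29.16/34 = $0.8576/unit
A is cheaper per unit
= Deal A

Deal A


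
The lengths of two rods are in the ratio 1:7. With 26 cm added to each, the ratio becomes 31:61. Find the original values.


Let A = 1k, B = 7k.
(1k + 26) / (7k + 26) = 31/61
Cross-multiply: 61(1k + 26) = 31(7k + 26)
61k + 1586 = 217k + 806
61k - 217k = 806 - 1586
-156k = -780
k = -780/-156 = 5
A = 1×5 = 5, B = 7×5 = 35
= A = 5, B = 35

A = 5, B = 35


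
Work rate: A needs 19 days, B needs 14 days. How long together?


Rate of A = 1/19 per day
Rate of B = 1/14 per day
Combined rate = 1/19 + 1/14 = 33/266 ≈ 0.1241 per day
Days = 1 / combined rate = 266/33
≈ 8.06 days

8.06 days


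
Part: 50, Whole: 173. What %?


Percentage = (part / whole) × 100
= (50 / 173) × 100
≈ 28.90%

28.90%


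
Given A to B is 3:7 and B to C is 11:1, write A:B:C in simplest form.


Match B: multiply A:B by 11 → 33:77
Multiply B:C by 7 → 77:7
Combined: 33:77:7
GCD = 1
= 33:77:7

33:77:7


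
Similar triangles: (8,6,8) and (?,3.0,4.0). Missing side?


Scale factor = 3.0/6 = 0.5
Missing side = 8 × 0.5
= 4.0

4.0


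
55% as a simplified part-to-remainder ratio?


55% means 55 parts out of 100; remainder = 45
Part : remainder = 55:45
GCD = 5
= 11:9

11:9


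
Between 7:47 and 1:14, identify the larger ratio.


7/47 = 0.1489
1/14 = 0.0714
0.1489 > 0.0714, so 7:47 is greater
= 7:47

7:47


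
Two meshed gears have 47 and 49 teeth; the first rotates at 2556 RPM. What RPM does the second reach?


Gear ratio = 47:49 = 47:49
RPM_B = RPM_A × (teeth_A / teeth_B)
= 2556 × (47/49)
= 2451.7 RPM

2451.7 RPM


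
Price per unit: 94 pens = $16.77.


Unit rate = total / quantity
= 16.77 / 94
= $0.18 per unit

$0.18 per unit


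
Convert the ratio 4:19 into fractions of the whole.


Total parts = 4 + 19 = 23
First part: 4/23 = 4/23
Second part: 19/23 = 19/23
= 4/23 and 19/23

4/23 and 19/23


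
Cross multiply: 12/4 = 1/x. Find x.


Cross multiply: 12 × x = 4 × 1
12x = 4
x = 4 / 12
= 0.33

0.33


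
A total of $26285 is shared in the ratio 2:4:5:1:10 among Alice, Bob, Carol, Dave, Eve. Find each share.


Total parts = 2 + 4 + 5 + 1 + 10 = 22
Alice: 26285 × 2/22 = 2389.55
Bob: 26285 × 4/22 = 4779.09
Carol: 26285 × 5/22 = 5973.86
Dave: 26285 × 1/22 = 1194.77
Eve: 26285 × 10/22 = 11947.73
= Alice: $2389.55, Bob: $4779.09, Carol: $5973.86, Dave: $1194.77, Eve: $11947.73

Alice: $2389.55, Bob: $4779.09, Carol: $5973.86, Dave: $1194.77, Eve: $11947.73


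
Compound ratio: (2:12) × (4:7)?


Compound ratio = (2×4) : (12×7)
= 8:84
GCD = 4
= 2:21

2:21


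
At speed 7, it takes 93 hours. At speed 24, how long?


Inverse proportion: x × y = constant
k = 7 × 93 = 651
y₂ = k / 24 = 651 / 24
= 27.13

27.13


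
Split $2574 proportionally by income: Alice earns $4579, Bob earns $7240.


Total income = 4579 + 7240 = $11819
Alice: $2574 × 4579/11819 = $997.24
Bob: $2574 × 7240/11819 = $1576.76
= Alice: $997.24, Bob: $1576.76

Alice: $997.24, Bob: $1576.76


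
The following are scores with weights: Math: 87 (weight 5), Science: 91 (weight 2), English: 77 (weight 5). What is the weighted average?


Numerator = 87×5 + 91×2 + 77×5
= 435 + 182 + 385
= 1002
Total weight = 12
Weighted avg = 1002/12
= 83.50

83.50


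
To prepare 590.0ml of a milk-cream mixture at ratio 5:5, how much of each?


Total parts = 5 + 5 = 10
milk: 590.0 × 5/10 = 295.0ml
cream: 590.0 × 5/10 = 295.0ml
= 295.0ml and 295.0ml

295.0ml and 295.0ml


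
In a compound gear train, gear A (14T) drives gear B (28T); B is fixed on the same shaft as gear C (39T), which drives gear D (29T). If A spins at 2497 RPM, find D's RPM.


Stage 1: RPM_B = RPM_A × t_A/t_B = 2497 × 14/28 = 34958/28 = 1248.50
B and C share a shaft → RPM_C = RPM_B
Stage 2: RPM_D = RPM_C × t_C/t_D = RPM_A × (t_A×t_C)/(t_B×t_D)
Overall ratio = (14×39)/(28×29) = 546/812
RPM_D = 2497 × 546/812 = 1363362/812
≈ 1679.02 RPM

1679.02 RPM


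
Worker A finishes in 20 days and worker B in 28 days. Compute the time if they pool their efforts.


Rate of A = 1/20 per day
Rate of B = 1/28 per day
Combined rate = 1/20 + 1/28 = 48/560 ≈ 0.0857 per day
Days = 1 / combined rate = 560/48
≈ 11.67 days

11.67 days


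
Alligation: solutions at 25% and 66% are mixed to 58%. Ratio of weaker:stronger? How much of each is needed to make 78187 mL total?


Let x parts of 25% mix with y parts of 66%.
25x + 66y = 58(x + y)
25x + 66y = 58x + 58y
x(25 - 58) = y(58 - 66)
x/y = (66 - 58)/(58 - 25) = 8/33
Simplify: 8:33
Total parts = 41; one part = 78187/41 = 1907.00 mL
25% solution: 8×1907.00 = 15256.00 mL
66% solution: 33×1907.00 = 62931.00 mL
= ratio 8:33; 15256.00 mL and 62931.00 mL

ratio 8:33; 15256.00 mL and 62931.00 mL


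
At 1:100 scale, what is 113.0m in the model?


Model size = real / scale
= 113.0 / 100
= 1.1300 m

1.1300 m


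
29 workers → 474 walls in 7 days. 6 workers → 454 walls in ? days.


Days ∝ work / workers, so d₂ = d₁ × (m₁/m₂) × (w₂/w₁)
Workers factor (inverse): 29/6 ≈ 4.8333
Work factor (direct): 454/474 ≈ 0.9578
d₂ = 7 × 29/6 × 454/474 = (7 × 29 × 454) / (6 × 474) = 92162/2844
≈ 32.41 days

32.41 days


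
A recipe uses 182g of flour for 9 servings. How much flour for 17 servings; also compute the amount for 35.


Direct proportion: y/x = constant
k = 182/9 ≈ 20.2222
y at x=17: k × 17 = 182 × 17 / 9 = 3094/9 ≈ 343.78
y at x=35: k × 35 = 182 × 35 / 9 = 6370/9 ≈ 707.78
= 343.78 and 707.78

343.78 and 707.78


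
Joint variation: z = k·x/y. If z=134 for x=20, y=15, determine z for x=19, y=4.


z = k·x/y
Solve for k using the known point: k = z·y/x = 134×15/20 = 2010/20 = 100.5000
Now evaluate at x=19, y=4:
z = k × 19 / 4 = (2010 × 19) / (20 × 4) = 38190/80
= 477.3750

477.3750


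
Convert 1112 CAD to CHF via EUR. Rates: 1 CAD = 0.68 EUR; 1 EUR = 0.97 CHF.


Step 1: 1112 CAD × 0.68 = 756.16 EUR
Step 2: 756.16 EUR × 0.97 = 733.48 CHF
Implied rate CAD→CHF = 0.68 × 0.97 = 0.6596
= 733.48 CHF

733.48 CHF


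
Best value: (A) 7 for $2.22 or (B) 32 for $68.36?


Deal A: $2.22/7 = $0.3171/unit
Deal B: $68.36/32 = $2.1363/unit
A is cheaper per unit
= Deal A

Deal A


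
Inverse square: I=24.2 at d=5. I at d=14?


I₁d₁² = I₂d₂²
I₂ = I₁ × (d₁/d₂)²
= 24.2 × (5/14)²
= 24.2 × 25/196
= 605/196
≈ 3.0867

3.0867


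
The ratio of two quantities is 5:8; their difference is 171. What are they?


Let A = 5k, B = 8k.
8k - 5k = 171
3k = 171 → k = 171/3 = 57
A = 5×57 = 285, B = 8×57 = 456
= A = 285, B = 456

A = 285, B = 456


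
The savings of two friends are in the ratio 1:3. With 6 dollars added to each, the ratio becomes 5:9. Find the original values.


Let A = 1k, B = 3k.
(1k + 6) / (3k + 6) = 5/9
Cross-multiply: 9(1k + 6) = 5(3k + 6)
9k + 54 = 15k + 30
9k - 15k = 30 - 54
-6k = -24
k = -24/-6 = 4
A = 1×4 = 4, B = 3×4 = 12
= A = 4, B = 12

A = 4, B = 12


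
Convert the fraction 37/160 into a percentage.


Percentage = (part / whole) × 100
= (37 / 160) × 100
≈ 23.13%

23.13%


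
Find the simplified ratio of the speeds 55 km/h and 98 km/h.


Ratio = 55:98
GCD = 1
Simplified = 55:98
Time ratio (same distance) = 98:55
Speed ratio = 55:98

55:98


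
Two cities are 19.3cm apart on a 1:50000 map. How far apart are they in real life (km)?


Real distance = map distance × scale
= 19.3cm × 50000
= 965000 cm = 9650.0 m
= 9.650 km

9.650 km


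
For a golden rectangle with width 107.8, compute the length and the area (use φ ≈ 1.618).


φ = (1 + √5) / 2 ≈ 1.618
Length = width × φ = 107.8 × 1.618 = 174.4204
≈ 174.42
Area = width × length = 107.8 × 174.4204 = 18802.51912 ≈ 18802.52
= Length: 174.42, Area: 18802.52

Length: 174.42, Area: 18802.52


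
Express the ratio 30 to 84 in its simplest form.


GCD(30, 84) = 6
30/6 : 84/6
= 5:14

5:14


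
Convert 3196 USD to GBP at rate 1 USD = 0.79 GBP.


Amount × rate = 3196 × 0.79
= 2524.84 GBP

2524.84 GBP


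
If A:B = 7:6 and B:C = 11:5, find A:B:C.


Match B: multiply A:B by 11 → 77:66
Multiply B:C by 6 → 66:30
Combined: 77:66:30
GCD = 1
= 77:66:30

77:66:30


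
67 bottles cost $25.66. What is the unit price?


Unit rate = total / quantity
= 25.66 / 67
= $0.38 per unit

$0.38 per unit


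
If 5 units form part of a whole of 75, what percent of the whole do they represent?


Percentage = (part / whole) × 100
= (5 / 75) × 100
≈ 6.67%

6.67%


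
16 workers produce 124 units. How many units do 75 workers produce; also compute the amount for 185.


Direct proportion: y/x = constant
k = 124/16 = 7.7500
y at x=75: k × 75 = 124 × 75 / 16 = 9300/16 = 581.25
y at x=185: k × 185 = 124 × 185 / 16 = 22940/16 = 1433.75
= 581.25 and 1433.75

581.25 and 1433.75


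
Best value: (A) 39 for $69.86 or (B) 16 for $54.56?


Deal A: $69.86/39 = $1.7913/unit
Deal B: $54.56/16 = $3.4100/unit
A is cheaper per unit
= Deal A

Deal A


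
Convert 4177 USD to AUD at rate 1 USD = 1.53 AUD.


Amount × rate = 4177 × 1.53
= 6390.81 AUD

6390.81 AUD


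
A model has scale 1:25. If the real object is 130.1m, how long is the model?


Model size = real / scale
= 130.1 / 25
= 5.2040 m

5.2040 m


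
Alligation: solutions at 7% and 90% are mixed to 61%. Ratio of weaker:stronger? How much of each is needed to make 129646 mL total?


Let x parts of 7% mix with y parts of 90%.
7x + 90y = 61(x + y)
7x + 90y = 61x + 61y
x(7 - 61) = y(61 - 90)
x/y = (90 - 61)/(61 - 7) = 29/54
Simplify: 29:54
Total parts = 83; one part = 129646/83 = 1562.00 mL
7% solution: 29×1562.00 = 45298.00 mL
90% solution: 54×1562.00 = 84348.00 mL
= ratio 29:54; 45298.00 mL and 84348.00 mL

ratio 29:54; 45298.00 mL and 84348.00 mL


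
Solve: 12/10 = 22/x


Cross multiply: 12 × x = 10 × 22
12x = 220
x = 220 / 12
= 18.33

18.33


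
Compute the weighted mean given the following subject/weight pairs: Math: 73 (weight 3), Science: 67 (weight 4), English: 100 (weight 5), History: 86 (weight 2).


Numerator = 73×3 + 67×4 + 100×5 + 86×2
= 219 + 268 + 500 + 172
= 1159
Total weight = 14
Weighted avg = 1159/14
= 82.79

82.79


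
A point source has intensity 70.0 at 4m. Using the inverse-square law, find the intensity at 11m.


I₁d₁² = I₂d₂²
I₂ = I₁ × (d₁/d₂)²
= 70.0 × (4/11)²
= 70.0 × 16/121
= 1120/121
≈ 9.2562

9.2562


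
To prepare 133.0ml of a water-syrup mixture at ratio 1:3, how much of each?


Total parts = 1 + 3 = 4
water: 133.0 × 1/4 = 33.3ml
syrup: 133.0 × 3/4 = 99.8ml
= 33.3ml and 99.8ml

33.3ml and 99.8ml


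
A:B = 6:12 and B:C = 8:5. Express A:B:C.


Match B: multiply A:B by 8 → 48:96
Multiply B:C by 12 → 96:60
Combined: 48:96:60
GCD = 12
= 4:8:5

4:8:5


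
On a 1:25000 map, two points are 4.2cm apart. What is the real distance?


Real distance = map distance × scale
= 4.2cm × 25000
= 105000 cm = 1050.0 m
= 1.050 km

1.050 km


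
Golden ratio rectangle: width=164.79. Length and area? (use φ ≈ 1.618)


φ = (1 + √5) / 2 ≈ 1.618
Length = width × φ = 164.79 × 1.618 = 266.63022
≈ 266.63
Area = width × length = 164.79 × 266.63022 = 43937.9939538 ≈ 43937.99
= Length: 266.63, Area: 43937.99

Length: 266.63, Area: 43937.99


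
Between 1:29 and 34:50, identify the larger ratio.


1/29 = 0.0345
34/50 = 0.6800
0.0345 < 0.6800, so 1:29 is less
= 34:50

34:50


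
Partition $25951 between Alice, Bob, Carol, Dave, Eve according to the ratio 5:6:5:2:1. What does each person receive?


Total parts = 5 + 6 + 5 + 2 + 1 = 19
Alice: 25951 × 5/19 = 6829.21
Bob: 25951 × 6/19 = 8195.05
Carol: 25951 × 5/19 = 6829.21
Dave: 25951 × 2/19 = 2731.68
Eve: 25951 × 1/19 = 1365.84
= Alice: $6829.21, Bob: $8195.05, Carol: $6829.21, Dave: $2731.68, Eve: $1365.84

Alice: $6829.21, Bob: $8195.05, Carol: $6829.21, Dave: $2731.68, Eve: $1365.84


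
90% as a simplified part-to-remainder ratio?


90% means 90 parts out of 100; remainder = 10
Part : remainder = 90:10
GCD = 10
= 9:1

9:1


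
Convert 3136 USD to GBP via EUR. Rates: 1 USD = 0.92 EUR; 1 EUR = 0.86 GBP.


Step 1: 3136 USD × 0.92 = 2885.12 EUR
Step 2: 2885.12 EUR × 0.86 = 2481.20 GBP
Implied rate USD→GBP = 0.92 × 0.86 = 0.7912
= 2481.20 GBP

2481.20 GBP


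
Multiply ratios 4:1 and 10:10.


Compound ratio = (4×10) : (1×10)
= 40:10
GCD = 10
= 4:1

4:1


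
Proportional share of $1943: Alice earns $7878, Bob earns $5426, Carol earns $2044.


Total income = 7878 + 5426 + 2044 = $15348
Alice: $1943 × 7878/15348 = $997.33
Bob: $1943 × 5426/15348 = $686.91
Carol: $1943 × 2044/15348 = $258.76
= Alice: $997.33, Bob: $686.91, Carol: $258.76

Alice: $997.33, Bob: $686.91, Carol: $258.76


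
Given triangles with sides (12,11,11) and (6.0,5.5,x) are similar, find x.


Scale factor = 6.0/12 = 0.5
Missing side = 11 × 0.5
= 5.5

5.5


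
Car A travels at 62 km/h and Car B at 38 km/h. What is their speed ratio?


Ratio = 62:38
GCD = 2
Simplified = 31:19
Time ratio (same distance) = 19:31
Speed ratio = 31:19

31:19


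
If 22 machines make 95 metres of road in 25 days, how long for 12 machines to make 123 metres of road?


Days ∝ work / workers, so d₂ = d₁ × (m₁/m₂) × (w₂/w₁)
Workers factor (inverse): 22/12 ≈ 1.8333
Work factor (direct): 123/95 ≈ 1.2947
d₂ = 25 × 22/12 × 123/95 = (25 × 22 × 123) / (12 × 95) = 67650/1140
≈ 59.34 days

59.34 days


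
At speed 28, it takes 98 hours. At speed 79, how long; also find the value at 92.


Inverse proportion: x × y = constant
k = 28 × 98 = 2744
At x=79: k/79 = 34.73
At x=92: k/92 = 29.83
= 34.73 and 29.83

34.73 and 29.83
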